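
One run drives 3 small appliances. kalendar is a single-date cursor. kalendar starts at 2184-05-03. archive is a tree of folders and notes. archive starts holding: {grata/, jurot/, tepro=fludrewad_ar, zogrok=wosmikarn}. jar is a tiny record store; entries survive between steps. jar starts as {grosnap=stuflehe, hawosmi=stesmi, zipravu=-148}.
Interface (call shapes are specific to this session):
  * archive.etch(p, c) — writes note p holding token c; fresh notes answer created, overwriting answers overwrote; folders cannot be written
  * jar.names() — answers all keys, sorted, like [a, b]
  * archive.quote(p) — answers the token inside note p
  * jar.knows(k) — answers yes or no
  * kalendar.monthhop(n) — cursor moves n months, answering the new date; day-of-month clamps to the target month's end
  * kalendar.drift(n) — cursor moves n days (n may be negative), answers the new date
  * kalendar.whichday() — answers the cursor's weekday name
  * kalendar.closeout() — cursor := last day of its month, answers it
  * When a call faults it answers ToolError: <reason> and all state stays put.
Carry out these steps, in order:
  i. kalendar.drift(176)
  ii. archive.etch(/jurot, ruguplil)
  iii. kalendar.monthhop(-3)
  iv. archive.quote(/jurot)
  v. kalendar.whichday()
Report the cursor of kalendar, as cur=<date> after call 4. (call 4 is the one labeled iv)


Answer: cur=2184-07-26

Derivation:
;; 1. drift(176) => 2184-10-26
;; 2. etch(/jurot, ruguplil) => ToolError: is a directory
;; 3. monthhop(-3) => 2184-07-26
;; 4. quote(/jurot) => ToolError: is a directory
;; 5. whichday() => Monday


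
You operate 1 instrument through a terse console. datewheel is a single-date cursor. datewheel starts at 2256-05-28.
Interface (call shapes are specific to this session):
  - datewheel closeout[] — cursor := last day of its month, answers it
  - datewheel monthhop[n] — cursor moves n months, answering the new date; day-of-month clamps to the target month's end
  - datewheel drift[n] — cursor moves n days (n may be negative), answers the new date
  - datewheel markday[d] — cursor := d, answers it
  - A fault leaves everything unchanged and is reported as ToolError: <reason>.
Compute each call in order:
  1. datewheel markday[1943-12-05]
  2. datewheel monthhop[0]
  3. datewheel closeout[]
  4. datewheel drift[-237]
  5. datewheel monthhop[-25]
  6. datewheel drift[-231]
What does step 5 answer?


I run datewheel markday with d: 1943-12-05, and see 1943-12-05.
I call datewheel monthhop with n: 0: 1943-12-05.
Using datewheel closeout: 1943-12-31.
I run datewheel drift with n: -237, which returns 1943-05-08.
Using datewheel monthhop with n: -25, and observe 1941-04-08.
Next I call datewheel drift with n: -231, and get 1940-08-20.

Answer: 1941-04-08


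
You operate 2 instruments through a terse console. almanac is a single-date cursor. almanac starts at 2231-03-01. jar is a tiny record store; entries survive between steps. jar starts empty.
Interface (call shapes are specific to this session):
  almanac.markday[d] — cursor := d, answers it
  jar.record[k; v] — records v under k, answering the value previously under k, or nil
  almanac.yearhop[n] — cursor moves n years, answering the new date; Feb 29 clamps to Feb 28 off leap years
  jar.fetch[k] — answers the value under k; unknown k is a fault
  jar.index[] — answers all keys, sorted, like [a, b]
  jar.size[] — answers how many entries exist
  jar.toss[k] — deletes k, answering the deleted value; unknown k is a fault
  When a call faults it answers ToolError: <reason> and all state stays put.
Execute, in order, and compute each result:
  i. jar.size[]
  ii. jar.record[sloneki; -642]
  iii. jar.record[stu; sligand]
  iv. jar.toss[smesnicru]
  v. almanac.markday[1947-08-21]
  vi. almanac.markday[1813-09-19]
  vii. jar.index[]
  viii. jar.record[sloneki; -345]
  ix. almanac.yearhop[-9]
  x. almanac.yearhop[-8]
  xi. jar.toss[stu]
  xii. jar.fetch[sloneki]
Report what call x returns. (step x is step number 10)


==> size()
<== 0
==> record(sloneki, -642)
<== nil
==> record(stu, sligand)
<== nil
==> toss(smesnicru)
<== ToolError: no such key smesnicru
==> markday(1947-08-21)
<== 1947-08-21
==> markday(1813-09-19)
<== 1813-09-19
==> index()
<== [sloneki, stu]
==> record(sloneki, -345)
<== -642
==> yearhop(-9)
<== 1804-09-19
==> yearhop(-8)
<== 1796-09-19
==> toss(stu)
<== sligand
==> fetch(sloneki)
<== -345

Answer: 1796-09-19


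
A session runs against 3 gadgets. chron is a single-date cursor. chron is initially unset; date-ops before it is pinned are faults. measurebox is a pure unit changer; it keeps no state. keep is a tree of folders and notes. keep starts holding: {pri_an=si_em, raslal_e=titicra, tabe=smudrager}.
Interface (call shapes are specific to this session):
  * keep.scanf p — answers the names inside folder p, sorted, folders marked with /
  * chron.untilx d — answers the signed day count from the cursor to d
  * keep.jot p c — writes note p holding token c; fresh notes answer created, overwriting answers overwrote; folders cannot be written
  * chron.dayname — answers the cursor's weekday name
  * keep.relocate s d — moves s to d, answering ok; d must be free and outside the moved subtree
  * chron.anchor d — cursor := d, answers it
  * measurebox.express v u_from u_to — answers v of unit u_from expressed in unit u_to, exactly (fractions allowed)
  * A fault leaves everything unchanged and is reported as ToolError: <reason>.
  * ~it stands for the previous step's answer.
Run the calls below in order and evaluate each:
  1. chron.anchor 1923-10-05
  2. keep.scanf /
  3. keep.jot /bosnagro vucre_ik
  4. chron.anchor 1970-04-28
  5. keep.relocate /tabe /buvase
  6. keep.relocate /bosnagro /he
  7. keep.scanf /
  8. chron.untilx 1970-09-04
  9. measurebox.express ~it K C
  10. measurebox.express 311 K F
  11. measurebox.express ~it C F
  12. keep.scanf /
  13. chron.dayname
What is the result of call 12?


Answer: [buvase, he, pri_an, raslal_e]

Derivation:
→ anchor(d→1923-10-05)
← 1923-10-05
→ scanf(p→/)
← [pri_an, raslal_e, tabe]
→ jot(p→/bosnagro, c→vucre_ik)
← created
→ anchor(d→1970-04-28)
← 1970-04-28
→ relocate(s→/tabe, d→/buvase)
← ok
→ relocate(s→/bosnagro, d→/he)
← ok
→ scanf(p→/)
← [buvase, he, pri_an, raslal_e]
→ untilx(d→1970-09-04)
← 129
→ express(v→~it, u_from→K, u_to→C)
← -2883/20
→ express(v→311, u_from→K, u_to→F)
← 10013/100
→ express(v→~it, u_from→C, u_to→F)
← 106117/500
→ scanf(p→/)
← [buvase, he, pri_an, raslal_e]
→ dayname()
← Tuesday


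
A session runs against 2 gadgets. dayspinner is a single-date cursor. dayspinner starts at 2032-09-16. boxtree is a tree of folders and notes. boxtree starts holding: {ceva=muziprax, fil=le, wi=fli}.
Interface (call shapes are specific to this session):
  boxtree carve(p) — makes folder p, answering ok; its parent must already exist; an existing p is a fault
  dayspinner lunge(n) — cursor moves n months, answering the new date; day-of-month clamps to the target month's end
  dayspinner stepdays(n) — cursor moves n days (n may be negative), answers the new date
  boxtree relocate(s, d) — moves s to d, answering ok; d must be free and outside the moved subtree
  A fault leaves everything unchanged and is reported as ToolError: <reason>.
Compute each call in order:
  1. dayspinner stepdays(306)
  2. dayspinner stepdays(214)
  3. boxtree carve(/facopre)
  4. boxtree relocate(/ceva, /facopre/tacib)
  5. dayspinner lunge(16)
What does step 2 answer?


>> dayspinner stepdays(306)
<< 2033-07-19
>> dayspinner stepdays(214)
<< 2034-02-18
>> boxtree carve(/facopre)
<< ok
>> boxtree relocate(/ceva, /facopre/tacib)
<< ok
>> dayspinner lunge(16)
<< 2035-06-18

Answer: 2034-02-18


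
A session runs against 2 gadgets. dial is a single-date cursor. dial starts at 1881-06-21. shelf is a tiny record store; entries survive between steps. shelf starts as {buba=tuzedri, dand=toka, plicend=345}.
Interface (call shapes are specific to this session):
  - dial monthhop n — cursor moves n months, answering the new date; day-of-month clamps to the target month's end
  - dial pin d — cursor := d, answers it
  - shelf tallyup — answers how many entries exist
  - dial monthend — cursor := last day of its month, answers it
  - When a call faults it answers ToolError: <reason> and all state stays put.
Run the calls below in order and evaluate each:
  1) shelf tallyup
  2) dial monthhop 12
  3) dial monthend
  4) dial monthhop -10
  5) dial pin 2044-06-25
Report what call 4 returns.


Answer: 1881-08-30

Derivation:
Calling shelf tallyup, and observe 3.
Calling dial monthhop on n→12: 1882-06-21.
Then dial monthend, and observe 1882-06-30.
I invoke dial monthhop on n→-10, — result: 1881-08-30.
Using dial pin on d→2044-06-25, and get 2044-06-25.


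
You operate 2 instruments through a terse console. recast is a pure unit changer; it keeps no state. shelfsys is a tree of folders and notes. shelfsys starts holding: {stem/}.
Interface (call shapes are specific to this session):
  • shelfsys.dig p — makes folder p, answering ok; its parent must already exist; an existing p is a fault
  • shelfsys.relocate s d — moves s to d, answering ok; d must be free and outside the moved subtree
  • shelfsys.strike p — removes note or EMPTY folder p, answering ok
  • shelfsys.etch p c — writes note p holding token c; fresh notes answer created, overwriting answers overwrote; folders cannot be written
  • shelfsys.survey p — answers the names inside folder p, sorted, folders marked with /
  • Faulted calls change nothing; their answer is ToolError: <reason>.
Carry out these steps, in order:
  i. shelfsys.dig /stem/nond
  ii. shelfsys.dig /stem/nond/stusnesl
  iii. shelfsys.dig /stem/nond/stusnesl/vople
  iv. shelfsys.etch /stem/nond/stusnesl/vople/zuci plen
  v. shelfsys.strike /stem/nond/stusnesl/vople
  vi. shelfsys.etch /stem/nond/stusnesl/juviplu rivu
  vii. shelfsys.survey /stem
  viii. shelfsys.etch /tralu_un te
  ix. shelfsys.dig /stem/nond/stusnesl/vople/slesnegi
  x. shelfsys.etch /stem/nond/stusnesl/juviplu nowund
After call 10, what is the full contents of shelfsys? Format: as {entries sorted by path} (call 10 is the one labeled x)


% shelfsys.dig p=/stem/nond
:: ok
% shelfsys.dig p=/stem/nond/stusnesl
:: ok
% shelfsys.dig p=/stem/nond/stusnesl/vople
:: ok
% shelfsys.etch p=/stem/nond/stusnesl/vople/zuci c=plen
:: created
% shelfsys.strike p=/stem/nond/stusnesl/vople
:: ToolError: not empty
% shelfsys.etch p=/stem/nond/stusnesl/juviplu c=rivu
:: created
% shelfsys.survey p=/stem
:: [nond/]
% shelfsys.etch p=/tralu_un c=te
:: created
% shelfsys.dig p=/stem/nond/stusnesl/vople/slesnegi
:: ok
% shelfsys.etch p=/stem/nond/stusnesl/juviplu c=nowund
:: overwrote

Answer: {stem/, stem/nond/, stem/nond/stusnesl/, stem/nond/stusnesl/juviplu=nowund, stem/nond/stusnesl/vople/, stem/nond/stusnesl/vople/slesnegi/, stem/nond/stusnesl/vople/zuci=plen, tralu_un=te}


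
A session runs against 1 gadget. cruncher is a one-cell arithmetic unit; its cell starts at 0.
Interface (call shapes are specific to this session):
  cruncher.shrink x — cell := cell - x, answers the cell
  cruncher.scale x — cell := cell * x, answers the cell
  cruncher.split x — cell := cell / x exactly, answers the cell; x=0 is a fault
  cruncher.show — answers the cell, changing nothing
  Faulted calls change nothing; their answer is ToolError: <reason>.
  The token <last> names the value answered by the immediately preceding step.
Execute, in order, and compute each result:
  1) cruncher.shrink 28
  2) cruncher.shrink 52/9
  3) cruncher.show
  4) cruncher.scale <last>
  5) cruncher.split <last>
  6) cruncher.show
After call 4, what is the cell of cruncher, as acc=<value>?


Answer: acc=92416/81

Derivation:
CALL cruncher.shrink[x=28]
RET  -28
CALL cruncher.shrink[x=52/9]
RET  -304/9
CALL cruncher.show[]
RET  -304/9
CALL cruncher.scale[x=<last>]
RET  92416/81
CALL cruncher.split[x=<last>]
RET  1
CALL cruncher.show[]
RET  1


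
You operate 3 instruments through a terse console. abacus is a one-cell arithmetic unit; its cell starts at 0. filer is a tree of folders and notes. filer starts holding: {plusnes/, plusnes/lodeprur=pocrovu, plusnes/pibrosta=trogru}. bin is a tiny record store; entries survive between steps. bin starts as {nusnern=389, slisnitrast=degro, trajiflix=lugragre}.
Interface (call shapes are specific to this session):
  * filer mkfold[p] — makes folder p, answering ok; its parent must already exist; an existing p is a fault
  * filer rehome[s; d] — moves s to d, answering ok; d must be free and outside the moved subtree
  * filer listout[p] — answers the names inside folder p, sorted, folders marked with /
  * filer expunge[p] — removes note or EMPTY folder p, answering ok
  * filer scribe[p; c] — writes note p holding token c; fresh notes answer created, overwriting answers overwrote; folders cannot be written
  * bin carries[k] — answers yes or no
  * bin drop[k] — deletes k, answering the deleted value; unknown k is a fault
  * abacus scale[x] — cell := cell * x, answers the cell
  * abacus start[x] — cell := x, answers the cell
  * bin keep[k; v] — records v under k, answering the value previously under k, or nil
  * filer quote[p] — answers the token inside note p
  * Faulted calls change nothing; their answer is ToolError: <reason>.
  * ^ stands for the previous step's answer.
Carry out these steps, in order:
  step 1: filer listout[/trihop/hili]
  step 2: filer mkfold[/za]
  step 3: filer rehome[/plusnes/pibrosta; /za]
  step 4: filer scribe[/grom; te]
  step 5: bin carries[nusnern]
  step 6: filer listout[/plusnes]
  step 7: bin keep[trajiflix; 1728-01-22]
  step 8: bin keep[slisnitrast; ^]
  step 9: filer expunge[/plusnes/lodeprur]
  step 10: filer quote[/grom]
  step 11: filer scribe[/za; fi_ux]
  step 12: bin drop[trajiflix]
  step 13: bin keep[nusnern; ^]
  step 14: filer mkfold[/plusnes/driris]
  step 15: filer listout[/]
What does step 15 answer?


// filer listout(p='/trihop/hili') => ToolError: not found
// filer mkfold(p='/za') => ok
// filer rehome(s='/plusnes/pibrosta', d='/za') => ToolError: exists
// filer scribe(p='/grom', c='te') => created
// bin carries(k='nusnern') => yes
// filer listout(p='/plusnes') => [lodeprur, pibrosta]
// bin keep(k='trajiflix', v='1728-01-22') => lugragre
// bin keep(k='slisnitrast', v='^') => degro
// filer expunge(p='/plusnes/lodeprur') => ok
// filer quote(p='/grom') => te
// filer scribe(p='/za', c='fi_ux') => ToolError: is a directory
// bin drop(k='trajiflix') => 1728-01-22
// bin keep(k='nusnern', v='^') => 389
// filer mkfold(p='/plusnes/driris') => ok
// filer listout(p='/') => [grom, plusnes/, za/]

Answer: [grom, plusnes/, za/]


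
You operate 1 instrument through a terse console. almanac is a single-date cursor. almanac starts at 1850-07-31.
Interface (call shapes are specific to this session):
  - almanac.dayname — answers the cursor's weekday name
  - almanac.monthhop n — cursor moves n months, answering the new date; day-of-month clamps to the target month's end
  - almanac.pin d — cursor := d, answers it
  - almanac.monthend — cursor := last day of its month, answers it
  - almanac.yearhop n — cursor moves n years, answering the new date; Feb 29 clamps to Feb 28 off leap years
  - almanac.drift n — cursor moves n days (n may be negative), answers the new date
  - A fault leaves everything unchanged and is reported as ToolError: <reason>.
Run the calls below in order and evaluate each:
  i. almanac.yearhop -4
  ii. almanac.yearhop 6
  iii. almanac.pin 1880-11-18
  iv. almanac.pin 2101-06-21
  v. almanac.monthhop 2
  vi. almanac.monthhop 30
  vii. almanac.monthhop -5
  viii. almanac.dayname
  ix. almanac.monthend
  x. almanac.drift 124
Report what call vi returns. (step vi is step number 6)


Answer: 2104-02-21

Derivation:
# yearhop(n='-4') => 1846-07-31
# yearhop(n='6') => 1852-07-31
# pin(d='1880-11-18') => 1880-11-18
# pin(d='2101-06-21') => 2101-06-21
# monthhop(n='2') => 2101-08-21
# monthhop(n='30') => 2104-02-21
# monthhop(n='-5') => 2103-09-21
# dayname() => Friday
# monthend() => 2103-09-30
# drift(n='124') => 2104-02-01


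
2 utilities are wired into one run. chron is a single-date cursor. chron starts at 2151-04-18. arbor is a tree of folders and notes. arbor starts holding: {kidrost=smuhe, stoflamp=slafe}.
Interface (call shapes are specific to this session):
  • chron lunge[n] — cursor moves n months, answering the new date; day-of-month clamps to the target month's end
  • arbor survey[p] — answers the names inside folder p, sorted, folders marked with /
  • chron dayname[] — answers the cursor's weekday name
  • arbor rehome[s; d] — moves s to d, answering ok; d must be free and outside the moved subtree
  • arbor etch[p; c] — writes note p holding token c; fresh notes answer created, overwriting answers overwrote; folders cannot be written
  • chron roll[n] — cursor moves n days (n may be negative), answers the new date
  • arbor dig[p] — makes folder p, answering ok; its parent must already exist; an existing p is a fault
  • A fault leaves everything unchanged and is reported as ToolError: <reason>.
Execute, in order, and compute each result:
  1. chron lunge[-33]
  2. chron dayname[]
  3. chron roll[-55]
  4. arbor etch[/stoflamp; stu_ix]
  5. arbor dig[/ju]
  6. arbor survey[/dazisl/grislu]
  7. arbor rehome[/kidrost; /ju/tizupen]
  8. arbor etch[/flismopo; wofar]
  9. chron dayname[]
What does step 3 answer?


Answer: 2148-05-24

Derivation:
% chron lunge n: -33
[out] 2148-07-18
% chron dayname
[out] Thursday
% chron roll n: -55
[out] 2148-05-24
% arbor etch p: /stoflamp c: stu_ix
[out] overwrote
% arbor dig p: /ju
[out] ok
% arbor survey p: /dazisl/grislu
[out] ToolError: not found
% arbor rehome s: /kidrost d: /ju/tizupen
[out] ok
% arbor etch p: /flismopo c: wofar
[out] created
% chron dayname
[out] Friday


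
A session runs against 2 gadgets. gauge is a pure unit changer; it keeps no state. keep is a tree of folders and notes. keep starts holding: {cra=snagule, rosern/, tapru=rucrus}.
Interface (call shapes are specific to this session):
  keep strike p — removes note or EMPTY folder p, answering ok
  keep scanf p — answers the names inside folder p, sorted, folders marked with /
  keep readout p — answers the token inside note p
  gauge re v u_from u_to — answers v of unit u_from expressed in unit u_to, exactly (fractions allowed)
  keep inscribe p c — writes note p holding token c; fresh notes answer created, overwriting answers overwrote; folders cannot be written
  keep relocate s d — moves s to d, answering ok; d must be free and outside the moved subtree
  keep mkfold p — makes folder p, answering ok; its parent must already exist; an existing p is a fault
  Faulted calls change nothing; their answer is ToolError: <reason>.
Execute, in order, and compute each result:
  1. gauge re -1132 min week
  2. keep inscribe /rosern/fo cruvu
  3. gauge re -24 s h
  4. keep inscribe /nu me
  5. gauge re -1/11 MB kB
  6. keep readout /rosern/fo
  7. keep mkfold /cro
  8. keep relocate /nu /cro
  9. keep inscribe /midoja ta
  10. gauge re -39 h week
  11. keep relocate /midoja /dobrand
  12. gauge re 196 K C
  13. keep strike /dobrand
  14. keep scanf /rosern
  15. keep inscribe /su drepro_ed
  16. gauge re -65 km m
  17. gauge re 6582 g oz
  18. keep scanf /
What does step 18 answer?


Step: gauge re[v=-1132; u_from=min; u_to=week]
Result: -283/2520
Step: keep inscribe[p=/rosern/fo; c=cruvu]
Result: created
Step: gauge re[v=-24; u_from=s; u_to=h]
Result: -1/150
Step: keep inscribe[p=/nu; c=me]
Result: created
Step: gauge re[v=-1/11; u_from=MB; u_to=kB]
Result: -1000/11
Step: keep readout[p=/rosern/fo]
Result: cruvu
Step: keep mkfold[p=/cro]
Result: ok
Step: keep relocate[s=/nu; d=/cro]
Result: ToolError: exists
Step: keep inscribe[p=/midoja; c=ta]
Result: created
Step: gauge re[v=-39; u_from=h; u_to=week]
Result: -13/56
Step: keep relocate[s=/midoja; d=/dobrand]
Result: ok
Step: gauge re[v=196; u_from=K; u_to=C]
Result: -1543/20
Step: keep strike[p=/dobrand]
Result: ok
Step: keep scanf[p=/rosern]
Result: [fo]
Step: keep inscribe[p=/su; c=drepro_ed]
Result: created
Step: gauge re[v=-65; u_from=km; u_to=m]
Result: -65000
Step: gauge re[v=6582; u_from=g; u_to=oz]
Result: 10531200000/45359237
Step: keep scanf[p=/]
Result: [cra, cro/, nu, rosern/, su, tapru]

Answer: [cra, cro/, nu, rosern/, su, tapru]


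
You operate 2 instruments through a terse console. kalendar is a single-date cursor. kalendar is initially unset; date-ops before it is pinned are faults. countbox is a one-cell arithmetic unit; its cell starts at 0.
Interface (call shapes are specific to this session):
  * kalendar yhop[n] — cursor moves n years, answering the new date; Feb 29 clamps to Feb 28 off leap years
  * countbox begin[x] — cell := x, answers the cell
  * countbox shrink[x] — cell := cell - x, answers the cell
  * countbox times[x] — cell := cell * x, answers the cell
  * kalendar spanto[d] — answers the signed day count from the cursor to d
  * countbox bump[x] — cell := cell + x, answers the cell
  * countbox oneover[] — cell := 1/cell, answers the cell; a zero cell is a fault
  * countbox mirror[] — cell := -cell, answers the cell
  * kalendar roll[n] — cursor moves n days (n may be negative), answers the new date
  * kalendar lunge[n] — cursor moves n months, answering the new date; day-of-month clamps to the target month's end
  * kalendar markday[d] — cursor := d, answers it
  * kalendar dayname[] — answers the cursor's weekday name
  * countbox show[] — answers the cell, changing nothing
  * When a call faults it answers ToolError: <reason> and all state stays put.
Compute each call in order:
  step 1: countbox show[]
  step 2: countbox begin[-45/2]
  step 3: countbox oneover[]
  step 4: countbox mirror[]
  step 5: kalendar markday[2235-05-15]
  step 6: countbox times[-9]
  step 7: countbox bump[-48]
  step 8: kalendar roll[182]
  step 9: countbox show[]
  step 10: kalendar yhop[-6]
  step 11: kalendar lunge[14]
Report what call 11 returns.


Answer: 2231-01-13

Derivation:
> countbox show
[out] 0
> countbox begin -45/2
[out] -45/2
> countbox oneover
[out] -2/45
> countbox mirror
[out] 2/45
> kalendar markday 2235-05-15
[out] 2235-05-15
> countbox times -9
[out] -2/5
> countbox bump -48
[out] -242/5
> kalendar roll 182
[out] 2235-11-13
> countbox show
[out] -242/5
> kalendar yhop -6
[out] 2229-11-13
> kalendar lunge 14
[out] 2231-01-13


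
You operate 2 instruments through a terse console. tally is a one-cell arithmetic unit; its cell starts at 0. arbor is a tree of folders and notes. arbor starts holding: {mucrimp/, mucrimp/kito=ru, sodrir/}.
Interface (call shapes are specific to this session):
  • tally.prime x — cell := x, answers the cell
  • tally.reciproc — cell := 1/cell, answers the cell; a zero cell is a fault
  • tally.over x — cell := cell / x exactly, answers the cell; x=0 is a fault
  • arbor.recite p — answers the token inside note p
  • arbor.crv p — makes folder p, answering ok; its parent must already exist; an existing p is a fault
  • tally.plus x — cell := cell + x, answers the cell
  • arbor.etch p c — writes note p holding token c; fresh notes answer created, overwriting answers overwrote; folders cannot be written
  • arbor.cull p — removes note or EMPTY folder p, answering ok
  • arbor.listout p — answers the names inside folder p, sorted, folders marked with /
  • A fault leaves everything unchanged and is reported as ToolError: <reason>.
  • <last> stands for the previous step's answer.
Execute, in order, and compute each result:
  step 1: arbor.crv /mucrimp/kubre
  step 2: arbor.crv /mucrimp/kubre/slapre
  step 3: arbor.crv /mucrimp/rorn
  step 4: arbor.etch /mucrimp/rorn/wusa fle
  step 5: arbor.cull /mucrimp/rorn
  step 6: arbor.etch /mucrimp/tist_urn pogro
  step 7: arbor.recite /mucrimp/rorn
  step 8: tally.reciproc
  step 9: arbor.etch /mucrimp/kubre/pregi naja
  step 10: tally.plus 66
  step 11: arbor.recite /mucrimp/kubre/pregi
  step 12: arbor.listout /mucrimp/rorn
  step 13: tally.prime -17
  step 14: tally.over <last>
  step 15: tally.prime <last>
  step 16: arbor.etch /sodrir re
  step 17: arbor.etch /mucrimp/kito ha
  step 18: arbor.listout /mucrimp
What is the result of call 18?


Answer: [kito, kubre/, rorn/, tist_urn]

Derivation:
% 1. arbor.crv(p→/mucrimp/kubre) : ok
% 2. arbor.crv(p→/mucrimp/kubre/slapre) : ok
% 3. arbor.crv(p→/mucrimp/rorn) : ok
% 4. arbor.etch(p→/mucrimp/rorn/wusa, c→fle) : created
% 5. arbor.cull(p→/mucrimp/rorn) : ToolError: not empty
% 6. arbor.etch(p→/mucrimp/tist_urn, c→pogro) : created
% 7. arbor.recite(p→/mucrimp/rorn) : ToolError: is a directory
% 8. tally.reciproc() : ToolError: reciprocal of zero
% 9. arbor.etch(p→/mucrimp/kubre/pregi, c→naja) : created
% 10. tally.plus(x→66) : 66
% 11. arbor.recite(p→/mucrimp/kubre/pregi) : naja
% 12. arbor.listout(p→/mucrimp/rorn) : [wusa]
% 13. tally.prime(x→-17) : -17
% 14. tally.over(x→<last>) : 1
% 15. tally.prime(x→<last>) : 1
% 16. arbor.etch(p→/sodrir, c→re) : ToolError: is a directory
% 17. arbor.etch(p→/mucrimp/kito, c→ha) : overwrote
% 18. arbor.listout(p→/mucrimp) : [kito, kubre/, rorn/, tist_urn]


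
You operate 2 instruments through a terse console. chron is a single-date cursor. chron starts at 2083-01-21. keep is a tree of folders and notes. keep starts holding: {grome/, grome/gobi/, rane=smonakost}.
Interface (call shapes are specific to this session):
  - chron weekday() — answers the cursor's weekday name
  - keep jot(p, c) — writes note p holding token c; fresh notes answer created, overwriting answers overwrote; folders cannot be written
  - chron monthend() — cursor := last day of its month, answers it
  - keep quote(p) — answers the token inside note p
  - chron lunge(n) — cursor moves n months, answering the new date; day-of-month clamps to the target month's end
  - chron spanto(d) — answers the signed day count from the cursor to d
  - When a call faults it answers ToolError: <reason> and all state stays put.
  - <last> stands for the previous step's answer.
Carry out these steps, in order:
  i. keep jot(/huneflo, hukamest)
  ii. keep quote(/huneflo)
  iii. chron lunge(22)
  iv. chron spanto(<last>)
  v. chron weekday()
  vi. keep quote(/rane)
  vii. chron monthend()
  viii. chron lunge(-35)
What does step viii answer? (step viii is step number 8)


Do: keep jot[p→/huneflo; c→hukamest]
See: created
Do: keep quote[p→/huneflo]
See: hukamest
Do: chron lunge[n→22]
See: 2084-11-21
Do: chron spanto[d→<last>]
See: 0
Do: chron weekday[]
See: Tuesday
Do: keep quote[p→/rane]
See: smonakost
Do: chron monthend[]
See: 2084-11-30
Do: chron lunge[n→-35]
See: 2081-12-30

Answer: 2081-12-30


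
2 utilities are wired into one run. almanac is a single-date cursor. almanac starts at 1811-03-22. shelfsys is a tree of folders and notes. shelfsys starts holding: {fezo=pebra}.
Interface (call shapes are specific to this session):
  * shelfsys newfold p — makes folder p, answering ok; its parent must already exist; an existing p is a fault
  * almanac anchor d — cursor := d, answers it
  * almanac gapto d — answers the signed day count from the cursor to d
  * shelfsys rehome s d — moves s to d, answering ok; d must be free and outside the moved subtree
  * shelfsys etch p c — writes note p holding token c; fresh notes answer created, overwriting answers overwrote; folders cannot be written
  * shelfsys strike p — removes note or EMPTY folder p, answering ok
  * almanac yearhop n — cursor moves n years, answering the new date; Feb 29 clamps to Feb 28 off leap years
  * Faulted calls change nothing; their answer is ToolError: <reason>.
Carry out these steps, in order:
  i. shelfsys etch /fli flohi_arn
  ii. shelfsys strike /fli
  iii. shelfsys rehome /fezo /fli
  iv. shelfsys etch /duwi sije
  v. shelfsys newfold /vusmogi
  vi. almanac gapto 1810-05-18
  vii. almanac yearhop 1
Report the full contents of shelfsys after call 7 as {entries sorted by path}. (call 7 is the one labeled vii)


Answer: {duwi=sije, fli=pebra, vusmogi/}

Derivation:
! shelfsys etch(p→/fli, c→flohi_arn) => created
! shelfsys strike(p→/fli) => ok
! shelfsys rehome(s→/fezo, d→/fli) => ok
! shelfsys etch(p→/duwi, c→sije) => created
! shelfsys newfold(p→/vusmogi) => ok
! almanac gapto(d→1810-05-18) => -308
! almanac yearhop(n→1) => 1812-03-22


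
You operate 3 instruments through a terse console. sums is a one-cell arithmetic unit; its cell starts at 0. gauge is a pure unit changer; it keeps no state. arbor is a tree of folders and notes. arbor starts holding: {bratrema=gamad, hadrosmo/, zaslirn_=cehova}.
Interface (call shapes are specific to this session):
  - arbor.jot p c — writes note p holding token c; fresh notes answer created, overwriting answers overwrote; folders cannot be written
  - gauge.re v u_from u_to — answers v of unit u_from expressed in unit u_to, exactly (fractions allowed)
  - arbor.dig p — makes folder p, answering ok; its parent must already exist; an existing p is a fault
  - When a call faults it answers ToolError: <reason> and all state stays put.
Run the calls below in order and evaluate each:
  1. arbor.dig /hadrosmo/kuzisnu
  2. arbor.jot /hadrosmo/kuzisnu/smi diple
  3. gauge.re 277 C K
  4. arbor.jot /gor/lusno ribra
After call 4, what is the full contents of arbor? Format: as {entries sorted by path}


Answer: {bratrema=gamad, hadrosmo/, hadrosmo/kuzisnu/, hadrosmo/kuzisnu/smi=diple, zaslirn_=cehova}

Derivation:
Do: dig[p→/hadrosmo/kuzisnu]
See: ok
Do: jot[p→/hadrosmo/kuzisnu/smi; c→diple]
See: created
Do: re[v→277; u_from→C; u_to→K]
See: 11003/20
Do: jot[p→/gor/lusno; c→ribra]
See: ToolError: no parent


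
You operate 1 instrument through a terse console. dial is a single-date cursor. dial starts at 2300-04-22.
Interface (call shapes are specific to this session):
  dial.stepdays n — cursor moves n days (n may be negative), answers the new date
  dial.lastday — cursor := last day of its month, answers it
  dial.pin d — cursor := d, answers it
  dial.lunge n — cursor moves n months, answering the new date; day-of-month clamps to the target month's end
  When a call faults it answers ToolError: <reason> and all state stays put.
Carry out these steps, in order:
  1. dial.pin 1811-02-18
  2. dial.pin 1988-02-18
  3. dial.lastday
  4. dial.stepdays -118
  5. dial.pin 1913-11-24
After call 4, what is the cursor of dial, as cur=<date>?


;; dial.pin(d=1811-02-18) ~> 1811-02-18
;; dial.pin(d=1988-02-18) ~> 1988-02-18
;; dial.lastday() ~> 1988-02-29
;; dial.stepdays(n=-118) ~> 1987-11-03
;; dial.pin(d=1913-11-24) ~> 1913-11-24

Answer: cur=1987-11-03


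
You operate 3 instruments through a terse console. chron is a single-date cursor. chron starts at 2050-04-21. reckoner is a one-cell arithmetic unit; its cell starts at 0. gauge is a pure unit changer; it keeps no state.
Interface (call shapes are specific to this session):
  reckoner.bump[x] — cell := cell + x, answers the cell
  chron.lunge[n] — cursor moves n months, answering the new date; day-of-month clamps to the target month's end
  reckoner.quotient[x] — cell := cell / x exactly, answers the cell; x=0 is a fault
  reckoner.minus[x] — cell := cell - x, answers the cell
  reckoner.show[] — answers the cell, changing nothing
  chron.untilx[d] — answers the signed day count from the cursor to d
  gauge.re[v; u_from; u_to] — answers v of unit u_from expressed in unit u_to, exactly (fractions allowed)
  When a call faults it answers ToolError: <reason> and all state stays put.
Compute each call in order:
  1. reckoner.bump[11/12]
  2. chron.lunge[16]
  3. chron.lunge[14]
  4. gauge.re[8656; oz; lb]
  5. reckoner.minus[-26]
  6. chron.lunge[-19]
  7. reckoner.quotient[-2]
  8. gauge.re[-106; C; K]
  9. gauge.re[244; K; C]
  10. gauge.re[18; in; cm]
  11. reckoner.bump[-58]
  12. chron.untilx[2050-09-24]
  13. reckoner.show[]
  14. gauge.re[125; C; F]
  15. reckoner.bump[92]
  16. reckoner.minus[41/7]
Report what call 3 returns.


Answer: 2052-10-21

Derivation:
Step: bump[x='11/12']
Result: 11/12
Step: lunge[n='16']
Result: 2051-08-21
Step: lunge[n='14']
Result: 2052-10-21
Step: re[v='8656'; u_from='oz'; u_to='lb']
Result: 541
Step: minus[x='-26']
Result: 323/12
Step: lunge[n='-19']
Result: 2051-03-21
Step: quotient[x='-2']
Result: -323/24
Step: re[v='-106'; u_from='C'; u_to='K']
Result: 3343/20
Step: re[v='244'; u_from='K'; u_to='C']
Result: -583/20
Step: re[v='18'; u_from='in'; u_to='cm']
Result: 1143/25
Step: bump[x='-58']
Result: -1715/24
Step: untilx[d='2050-09-24']
Result: -178
Step: show[]
Result: -1715/24
Step: re[v='125'; u_from='C'; u_to='F']
Result: 257
Step: bump[x='92']
Result: 493/24
Step: minus[x='41/7']
Result: 2467/168


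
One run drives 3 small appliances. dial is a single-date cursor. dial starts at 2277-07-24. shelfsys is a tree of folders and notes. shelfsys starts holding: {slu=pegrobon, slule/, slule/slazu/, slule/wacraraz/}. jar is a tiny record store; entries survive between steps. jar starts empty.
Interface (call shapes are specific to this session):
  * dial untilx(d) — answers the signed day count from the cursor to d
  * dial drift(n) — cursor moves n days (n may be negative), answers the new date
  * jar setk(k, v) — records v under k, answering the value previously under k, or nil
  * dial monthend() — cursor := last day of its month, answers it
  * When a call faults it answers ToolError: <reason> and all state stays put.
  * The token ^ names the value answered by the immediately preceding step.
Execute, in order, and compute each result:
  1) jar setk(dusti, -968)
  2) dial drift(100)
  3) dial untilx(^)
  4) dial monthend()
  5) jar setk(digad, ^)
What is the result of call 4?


Answer: 2277-11-30

Derivation:
Act: jar setk[dusti; -968]
Obs: nil
Act: dial drift[100]
Obs: 2277-11-01
Act: dial untilx[^]
Obs: 0
Act: dial monthend[]
Obs: 2277-11-30
Act: jar setk[digad; ^]
Obs: nil


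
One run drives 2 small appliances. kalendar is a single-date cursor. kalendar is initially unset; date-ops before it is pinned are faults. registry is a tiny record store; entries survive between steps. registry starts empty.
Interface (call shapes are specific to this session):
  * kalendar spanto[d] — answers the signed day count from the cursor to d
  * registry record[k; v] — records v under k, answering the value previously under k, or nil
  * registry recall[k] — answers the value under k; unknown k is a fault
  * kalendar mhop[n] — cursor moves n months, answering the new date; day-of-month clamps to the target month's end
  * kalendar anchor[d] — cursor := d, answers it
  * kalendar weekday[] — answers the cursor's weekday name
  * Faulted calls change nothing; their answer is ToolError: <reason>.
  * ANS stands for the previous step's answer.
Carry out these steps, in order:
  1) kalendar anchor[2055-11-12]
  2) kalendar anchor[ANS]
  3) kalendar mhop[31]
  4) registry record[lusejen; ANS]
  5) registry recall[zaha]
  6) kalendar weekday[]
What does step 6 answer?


Answer: Wednesday

Derivation:
Act: kalendar anchor[2055-11-12]
Obs: 2055-11-12
Act: kalendar anchor[ANS]
Obs: 2055-11-12
Act: kalendar mhop[31]
Obs: 2058-06-12
Act: registry record[lusejen; ANS]
Obs: nil
Act: registry recall[zaha]
Obs: ToolError: no such key zaha
Act: kalendar weekday[]
Obs: Wednesday


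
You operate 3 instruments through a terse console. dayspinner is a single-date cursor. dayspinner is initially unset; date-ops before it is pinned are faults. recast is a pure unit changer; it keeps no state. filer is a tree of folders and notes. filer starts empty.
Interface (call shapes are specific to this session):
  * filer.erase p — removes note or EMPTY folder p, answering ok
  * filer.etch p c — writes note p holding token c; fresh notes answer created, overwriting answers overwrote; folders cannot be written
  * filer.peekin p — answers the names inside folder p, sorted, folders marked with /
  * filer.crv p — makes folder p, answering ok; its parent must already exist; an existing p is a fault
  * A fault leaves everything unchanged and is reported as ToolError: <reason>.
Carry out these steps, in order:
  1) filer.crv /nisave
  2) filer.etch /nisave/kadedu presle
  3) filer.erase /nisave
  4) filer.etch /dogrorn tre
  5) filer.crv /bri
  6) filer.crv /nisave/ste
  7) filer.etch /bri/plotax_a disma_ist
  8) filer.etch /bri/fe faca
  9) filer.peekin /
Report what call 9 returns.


I run filer.crv with p: /nisave, → ok.
I try filer.etch with p: /nisave/kadedu, c: presle, and see created.
I try filer.erase with p: /nisave: ToolError: not empty.
I call filer.etch with p: /dogrorn, c: tre, → created.
I invoke filer.crv with p: /bri, giving ok.
Next I call filer.crv with p: /nisave/ste, which returns ok.
Then filer.etch with p: /bri/plotax_a, c: disma_ist, which returns created.
I invoke filer.etch with p: /bri/fe, c: faca, yielding created.
Next I call filer.peekin with p: /, and get [bri/, dogrorn, nisave/].

Answer: [bri/, dogrorn, nisave/]


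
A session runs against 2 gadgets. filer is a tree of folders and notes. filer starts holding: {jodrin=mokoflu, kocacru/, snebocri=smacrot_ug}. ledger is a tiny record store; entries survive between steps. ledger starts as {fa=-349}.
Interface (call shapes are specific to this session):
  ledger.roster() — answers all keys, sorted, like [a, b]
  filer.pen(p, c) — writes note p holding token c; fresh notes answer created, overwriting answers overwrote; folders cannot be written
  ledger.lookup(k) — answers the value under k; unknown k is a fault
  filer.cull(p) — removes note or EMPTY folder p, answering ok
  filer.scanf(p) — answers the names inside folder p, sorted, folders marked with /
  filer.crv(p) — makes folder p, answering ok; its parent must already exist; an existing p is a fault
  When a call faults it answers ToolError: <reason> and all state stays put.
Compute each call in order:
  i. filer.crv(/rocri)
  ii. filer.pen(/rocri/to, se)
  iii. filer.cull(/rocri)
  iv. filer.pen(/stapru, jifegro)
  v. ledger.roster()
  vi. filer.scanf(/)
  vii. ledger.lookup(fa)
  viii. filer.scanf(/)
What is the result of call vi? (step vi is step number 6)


Answer: [jodrin, kocacru/, rocri/, snebocri, stapru]

Derivation:
I run crv on p=/rocri, yielding ok.
Next I call pen on p=/rocri/to, c=se, and get created.
I try cull on p=/rocri, → ToolError: not empty.
I run pen on p=/stapru, c=jifegro, yielding created.
I run roster(), giving [fa].
Then scanf on p=/, which returns [jodrin, kocacru/, rocri/, snebocri, stapru].
Then lookup on k=fa, — result: -349.
I try scanf on p=/, giving [jodrin, kocacru/, rocri/, snebocri, stapru].


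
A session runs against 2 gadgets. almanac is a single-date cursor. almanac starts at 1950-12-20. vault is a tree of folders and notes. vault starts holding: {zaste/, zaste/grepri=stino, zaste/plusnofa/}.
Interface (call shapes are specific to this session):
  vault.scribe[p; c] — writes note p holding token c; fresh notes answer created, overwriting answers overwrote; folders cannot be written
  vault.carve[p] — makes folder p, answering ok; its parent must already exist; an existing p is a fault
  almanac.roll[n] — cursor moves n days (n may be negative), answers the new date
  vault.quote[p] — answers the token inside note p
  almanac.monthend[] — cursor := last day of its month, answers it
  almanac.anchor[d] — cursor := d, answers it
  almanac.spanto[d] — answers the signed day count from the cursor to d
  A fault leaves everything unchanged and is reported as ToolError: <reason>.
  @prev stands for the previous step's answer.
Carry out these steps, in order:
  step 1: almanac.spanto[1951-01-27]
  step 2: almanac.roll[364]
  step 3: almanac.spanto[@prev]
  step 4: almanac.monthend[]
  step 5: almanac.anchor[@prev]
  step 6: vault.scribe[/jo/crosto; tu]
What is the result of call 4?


Answer: 1951-12-31

Derivation:
I invoke spanto on d=1951-01-27, — result: 38.
Using roll on n=364, — result: 1951-12-19.
Invoking spanto on d=@prev, giving 0.
Calling monthend(), → 1951-12-31.
Using anchor on d=@prev, which returns 1951-12-31.
I call scribe on p=/jo/crosto, c=tu, and see ToolError: no parent.
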